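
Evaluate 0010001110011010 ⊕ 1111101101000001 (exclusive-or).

XOR: 1 when bits differ
  0010001110011010
^ 1111101101000001
------------------
  1101100011011011
Decimal: 9114 ^ 64321 = 55515



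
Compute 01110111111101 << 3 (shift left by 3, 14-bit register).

Original: 01110111111101 (decimal 7677)
Shift left by 3 positions
Append 3 zeros on the right and drop the 3 high bits that overflow the 14-bit width
Result: 10111111101000 (decimal 12264)
Equivalent: 7677 << 3 = 7677 × 2^3 = 61416, truncated to 14 bits = 12264



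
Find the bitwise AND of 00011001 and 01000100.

AND: 1 only when both bits are 1
  00011001
& 01000100
----------
  00000000
Decimal: 25 & 68 = 0



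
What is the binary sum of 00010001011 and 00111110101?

Add column by column from the right: bit + bit + carry-in; write the sum mod 2, carry 1 when the sum is 2 or 3.
carry:  01111111110
        00010001011
+       00111110101
-------------------
       001010000000
(the carry out of the leftmost column, 0, becomes the leading bit)
Decimal check:
  00010001011 = 128 + 8 + 2 + 1 = 139
  00111110101 = 256 + 128 + 64 + 32 + 16 + 4 + 1 = 501
  139 + 501 = 640, and 001010000000 = 512 + 128 = 640 ✓



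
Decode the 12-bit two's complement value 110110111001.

Binary: 110110111001
Sign bit: 1 (negative)
Invert: 001001000110
Add 1:  001001000111
Magnitude: 001001000111 = 512 + 64 + 4 + 2 + 1 = 583
Value: -583



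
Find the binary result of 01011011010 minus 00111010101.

Method 1 - Direct subtraction (column by column from the right: bit − bit − borrow-in; if negative, add 2 and borrow 1 from the next column):
borrow: 01000001010
        01011011010
-       00111010101
-------------------
        00100000101

Method 2 - Add two's complement:
Two's complement of 00111010101: invert → 11000101010, add 1 → 11000101011
  01011011010
+ 11000101011
-------------
 100100000101  (end carry out of the top bit = 1)
Discarding the end carry: 00100000101
Decimal check:
  01011011010 = 512 + 128 + 64 + 16 + 8 + 2 = 730
  00111010101 = 256 + 128 + 64 + 16 + 4 + 1 = 469
  730 - 469 = 261, and 00100000101 = 256 + 4 + 1 = 261 ✓



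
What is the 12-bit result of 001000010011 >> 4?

Original: 001000010011 (decimal 531)
Shift right by 4 positions
Drop the 4 low bits; fill with zeros on the left
Result: 000000100001 (decimal 33)
Equivalent: 531 >> 4 = 531 ÷ 2^4 = 33



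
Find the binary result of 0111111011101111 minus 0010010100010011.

Method 1 - Direct subtraction (column by column from the right: bit − bit − borrow-in; if negative, add 2 and borrow 1 from the next column):
borrow: 0000001000100000
        0111111011101111
-       0010010100010011
------------------------
        0101100111011100

Method 2 - Add two's complement:
Two's complement of 0010010100010011: invert → 1101101011101100, add 1 → 1101101011101101
  0111111011101111
+ 1101101011101101
------------------
 10101100111011100  (end carry out of the top bit = 1)
Discarding the end carry: 0101100111011100
Decimal check:
  0111111011101111 = 16384 + 8192 + 4096 + 2048 + 1024 + 512 + 128 + 64 + 32 + 8 + 4 + 2 + 1 = 32495
  0010010100010011 = 8192 + 1024 + 256 + 16 + 2 + 1 = 9491
  32495 - 9491 = 23004, and 0101100111011100 = 16384 + 4096 + 2048 + 256 + 128 + 64 + 16 + 8 + 4 = 23004 ✓



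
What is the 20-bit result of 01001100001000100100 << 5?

Original: 01001100001000100100 (decimal 311844)
Shift left by 5 positions
Append 5 zeros on the right and drop the 5 high bits that overflow the 20-bit width
Result: 10000100010010000000 (decimal 541824)
Equivalent: 311844 << 5 = 311844 × 2^5 = 9979008, truncated to 20 bits = 541824



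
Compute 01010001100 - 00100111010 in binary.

Method 1 - Direct subtraction (column by column from the right: bit − bit − borrow-in; if negative, add 2 and borrow 1 from the next column):
borrow: 01011100100
        01010001100
-       00100111010
-------------------
        00101010010

Method 2 - Add two's complement:
Two's complement of 00100111010: invert → 11011000101, add 1 → 11011000110
  01010001100
+ 11011000110
-------------
 100101010010  (end carry out of the top bit = 1)
Discarding the end carry: 00101010010
Decimal check:
  01010001100 = 512 + 128 + 8 + 4 = 652
  00100111010 = 256 + 32 + 16 + 8 + 2 = 314
  652 - 314 = 338, and 00101010010 = 256 + 64 + 16 + 2 = 338 ✓



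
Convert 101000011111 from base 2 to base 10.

Sum of powers of 2 for each 1-bit:
2^0 + 2^1 + 2^2 + 2^3 + 2^4 + 2^9 + 2^11
= 1 + 2 + 4 + 8 + 16 + 512 + 2048
= 2591



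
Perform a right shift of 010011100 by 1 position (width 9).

Original: 010011100 (decimal 156)
Shift right by 1 position
Drop the 1 low bit; fill with zero on the left
Result: 001001110 (decimal 78)
Equivalent: 156 >> 1 = 156 ÷ 2^1 = 78



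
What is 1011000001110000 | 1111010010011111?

OR: 1 when either bit is 1
  1011000001110000
| 1111010010011111
------------------
  1111010011111111
Decimal: 45168 | 62623 = 62719



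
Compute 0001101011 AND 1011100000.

AND: 1 only when both bits are 1
  0001101011
& 1011100000
------------
  0001100000
Decimal: 107 & 736 = 96



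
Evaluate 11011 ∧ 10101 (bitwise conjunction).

AND: 1 only when both bits are 1
  11011
& 10101
-------
  10001
Decimal: 27 & 21 = 17



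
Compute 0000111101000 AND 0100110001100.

AND: 1 only when both bits are 1
  0000111101000
& 0100110001100
---------------
  0000110001000
Decimal: 488 & 2444 = 392



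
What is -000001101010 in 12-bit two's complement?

Original: 000001101010
Step 1 - Invert all bits: 111110010101
Step 2 - Add 1: 111110010110
Verification: 000001101010 + 111110010110 = 1000000000000; discarding the end carry (carry out of the top bit) leaves the 12-bit value 000000000000, as required for x + (-x)



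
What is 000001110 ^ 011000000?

XOR: 1 when bits differ
  000001110
^ 011000000
-----------
  011001110
Decimal: 14 ^ 192 = 206



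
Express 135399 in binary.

Using repeated division by 2:
135399 ÷ 2 = 67699 remainder 1
67699 ÷ 2 = 33849 remainder 1
33849 ÷ 2 = 16924 remainder 1
16924 ÷ 2 = 8462 remainder 0
8462 ÷ 2 = 4231 remainder 0
4231 ÷ 2 = 2115 remainder 1
2115 ÷ 2 = 1057 remainder 1
1057 ÷ 2 = 528 remainder 1
528 ÷ 2 = 264 remainder 0
264 ÷ 2 = 132 remainder 0
132 ÷ 2 = 66 remainder 0
66 ÷ 2 = 33 remainder 0
33 ÷ 2 = 16 remainder 1
16 ÷ 2 = 8 remainder 0
8 ÷ 2 = 4 remainder 0
4 ÷ 2 = 2 remainder 0
2 ÷ 2 = 1 remainder 0
1 ÷ 2 = 0 remainder 1
Reading remainders bottom to top: 100001000011100111



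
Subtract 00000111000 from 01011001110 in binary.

Method 1 - Direct subtraction (column by column from the right: bit − bit − borrow-in; if negative, add 2 and borrow 1 from the next column):
borrow: 00001100000
        01011001110
-       00000111000
-------------------
        01010010110

Method 2 - Add two's complement:
Two's complement of 00000111000: invert → 11111000111, add 1 → 11111001000
  01011001110
+ 11111001000
-------------
 101010010110  (end carry out of the top bit = 1)
Discarding the end carry: 01010010110
Decimal check:
  01011001110 = 512 + 128 + 64 + 8 + 4 + 2 = 718
  00000111000 = 32 + 16 + 8 = 56
  718 - 56 = 662, and 01010010110 = 512 + 128 + 16 + 4 + 2 = 662 ✓



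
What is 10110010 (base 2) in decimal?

Sum of powers of 2 for each 1-bit:
2^1 + 2^4 + 2^5 + 2^7
= 2 + 16 + 32 + 128
= 178



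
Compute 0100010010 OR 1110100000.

OR: 1 when either bit is 1
  0100010010
| 1110100000
------------
  1110110010
Decimal: 274 | 928 = 946



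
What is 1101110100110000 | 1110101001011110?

OR: 1 when either bit is 1
  1101110100110000
| 1110101001011110
------------------
  1111111101111110
Decimal: 56624 | 59998 = 65406



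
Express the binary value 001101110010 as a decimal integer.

Sum of powers of 2 for each 1-bit:
2^1 + 2^4 + 2^5 + 2^6 + 2^8 + 2^9
= 2 + 16 + 32 + 64 + 256 + 512
= 882



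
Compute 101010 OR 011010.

OR: 1 when either bit is 1
  101010
| 011010
--------
  111010
Decimal: 42 | 26 = 58



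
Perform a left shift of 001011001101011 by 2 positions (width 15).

Original: 001011001101011 (decimal 5739)
Shift left by 2 positions
Append 2 zeros on the right
Result: 101100110101100 (decimal 22956)
Equivalent: 5739 << 2 = 5739 × 2^2 = 22956



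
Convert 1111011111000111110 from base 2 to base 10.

Sum of powers of 2 for each 1-bit:
2^1 + 2^2 + 2^3 + 2^4 + 2^5 + 2^9 + 2^10 + 2^11 + 2^12 + 2^13 + 2^15 + 2^16 + 2^17 + 2^18
= 2 + 4 + 8 + 16 + 32 + 512 + 1024 + 2048 + 4096 + 8192 + 32768 + 65536 + 131072 + 262144
= 507454



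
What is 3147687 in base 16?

Using repeated division by 16 (digits 10–15 are A–F):
3147687 ÷ 16 = 196730 remainder 7
196730 ÷ 16 = 12295 remainder 10 (A)
12295 ÷ 16 = 768 remainder 7
768 ÷ 16 = 48 remainder 0
48 ÷ 16 = 3 remainder 0
3 ÷ 16 = 0 remainder 3
Reading remainders bottom to top: 3007A7



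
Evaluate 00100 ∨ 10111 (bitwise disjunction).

OR: 1 when either bit is 1
  00100
| 10111
-------
  10111
Decimal: 4 | 23 = 23



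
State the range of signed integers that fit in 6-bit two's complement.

For 6-bit two's complement:
Minimum: -2^5 = -32
Maximum: 2^5 - 1 = 31



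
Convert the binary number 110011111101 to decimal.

Sum of powers of 2 for each 1-bit:
2^0 + 2^2 + 2^3 + 2^4 + 2^5 + 2^6 + 2^7 + 2^10 + 2^11
= 1 + 4 + 8 + 16 + 32 + 64 + 128 + 1024 + 2048
= 3325



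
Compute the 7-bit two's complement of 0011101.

Original: 0011101
Step 1 - Invert all bits: 1100010
Step 2 - Add 1: 1100011
Verification: 0011101 + 1100011 = 10000000; discarding the end carry (carry out of the top bit) leaves the 7-bit value 0000000, as required for x + (-x)



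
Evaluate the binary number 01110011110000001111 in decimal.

Sum of powers of 2 for each 1-bit:
2^0 + 2^1 + 2^2 + 2^3 + 2^10 + 2^11 + 2^12 + 2^13 + 2^16 + 2^17 + 2^18
= 1 + 2 + 4 + 8 + 1024 + 2048 + 4096 + 8192 + 65536 + 131072 + 262144
= 474127



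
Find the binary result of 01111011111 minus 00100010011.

Method 1 - Direct subtraction (column by column from the right: bit − bit − borrow-in; if negative, add 2 and borrow 1 from the next column):
borrow: 00000000000
        01111011111
-       00100010011
-------------------
        01011001100

Method 2 - Add two's complement:
Two's complement of 00100010011: invert → 11011101100, add 1 → 11011101101
  01111011111
+ 11011101101
-------------
 101011001100  (end carry out of the top bit = 1)
Discarding the end carry: 01011001100
Decimal check:
  01111011111 = 512 + 256 + 128 + 64 + 16 + 8 + 4 + 2 + 1 = 991
  00100010011 = 256 + 16 + 2 + 1 = 275
  991 - 275 = 716, and 01011001100 = 512 + 128 + 64 + 8 + 4 = 716 ✓



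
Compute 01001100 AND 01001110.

AND: 1 only when both bits are 1
  01001100
& 01001110
----------
  01001100
Decimal: 76 & 78 = 76



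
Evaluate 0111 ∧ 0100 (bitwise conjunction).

AND: 1 only when both bits are 1
  0111
& 0100
------
  0100
Decimal: 7 & 4 = 4



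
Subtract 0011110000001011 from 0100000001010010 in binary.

Method 1 - Direct subtraction (column by column from the right: bit − bit − borrow-in; if negative, add 2 and borrow 1 from the next column):
borrow: 0111100000011110
        0100000001010010
-       0011110000001011
------------------------
        0000010001000111

Method 2 - Add two's complement:
Two's complement of 0011110000001011: invert → 1100001111110100, add 1 → 1100001111110101
  0100000001010010
+ 1100001111110101
------------------
 10000010001000111  (end carry out of the top bit = 1)
Discarding the end carry: 0000010001000111
Decimal check:
  0100000001010010 = 16384 + 64 + 16 + 2 = 16466
  0011110000001011 = 8192 + 4096 + 2048 + 1024 + 8 + 2 + 1 = 15371
  16466 - 15371 = 1095, and 0000010001000111 = 1024 + 64 + 4 + 2 + 1 = 1095 ✓



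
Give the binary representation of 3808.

Using repeated division by 2:
3808 ÷ 2 = 1904 remainder 0
1904 ÷ 2 = 952 remainder 0
952 ÷ 2 = 476 remainder 0
476 ÷ 2 = 238 remainder 0
238 ÷ 2 = 119 remainder 0
119 ÷ 2 = 59 remainder 1
59 ÷ 2 = 29 remainder 1
29 ÷ 2 = 14 remainder 1
14 ÷ 2 = 7 remainder 0
7 ÷ 2 = 3 remainder 1
3 ÷ 2 = 1 remainder 1
1 ÷ 2 = 0 remainder 1
Reading remainders bottom to top: 111011100000



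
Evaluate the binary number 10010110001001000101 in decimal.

Sum of powers of 2 for each 1-bit:
2^0 + 2^2 + 2^6 + 2^9 + 2^13 + 2^14 + 2^16 + 2^19
= 1 + 4 + 64 + 512 + 8192 + 16384 + 65536 + 524288
= 614981



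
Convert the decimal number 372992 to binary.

Using repeated division by 2:
372992 ÷ 2 = 186496 remainder 0
186496 ÷ 2 = 93248 remainder 0
93248 ÷ 2 = 46624 remainder 0
46624 ÷ 2 = 23312 remainder 0
23312 ÷ 2 = 11656 remainder 0
11656 ÷ 2 = 5828 remainder 0
5828 ÷ 2 = 2914 remainder 0
2914 ÷ 2 = 1457 remainder 0
1457 ÷ 2 = 728 remainder 1
728 ÷ 2 = 364 remainder 0
364 ÷ 2 = 182 remainder 0
182 ÷ 2 = 91 remainder 0
91 ÷ 2 = 45 remainder 1
45 ÷ 2 = 22 remainder 1
22 ÷ 2 = 11 remainder 0
11 ÷ 2 = 5 remainder 1
5 ÷ 2 = 2 remainder 1
2 ÷ 2 = 1 remainder 0
1 ÷ 2 = 0 remainder 1
Reading remainders bottom to top: 1011011000100000000



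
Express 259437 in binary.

Using repeated division by 2:
259437 ÷ 2 = 129718 remainder 1
129718 ÷ 2 = 64859 remainder 0
64859 ÷ 2 = 32429 remainder 1
32429 ÷ 2 = 16214 remainder 1
16214 ÷ 2 = 8107 remainder 0
8107 ÷ 2 = 4053 remainder 1
4053 ÷ 2 = 2026 remainder 1
2026 ÷ 2 = 1013 remainder 0
1013 ÷ 2 = 506 remainder 1
506 ÷ 2 = 253 remainder 0
253 ÷ 2 = 126 remainder 1
126 ÷ 2 = 63 remainder 0
63 ÷ 2 = 31 remainder 1
31 ÷ 2 = 15 remainder 1
15 ÷ 2 = 7 remainder 1
7 ÷ 2 = 3 remainder 1
3 ÷ 2 = 1 remainder 1
1 ÷ 2 = 0 remainder 1
Reading remainders bottom to top: 111111010101101101



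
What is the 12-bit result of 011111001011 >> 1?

Original: 011111001011 (decimal 1995)
Shift right by 1 position
Drop the 1 low bit; fill with zero on the left
Result: 001111100101 (decimal 997)
Equivalent: 1995 >> 1 = 1995 ÷ 2^1 = 997



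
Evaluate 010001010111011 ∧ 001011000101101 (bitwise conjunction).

AND: 1 only when both bits are 1
  010001010111011
& 001011000101101
-----------------
  000001000101001
Decimal: 8891 & 5677 = 553



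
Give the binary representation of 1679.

Using repeated division by 2:
1679 ÷ 2 = 839 remainder 1
839 ÷ 2 = 419 remainder 1
419 ÷ 2 = 209 remainder 1
209 ÷ 2 = 104 remainder 1
104 ÷ 2 = 52 remainder 0
52 ÷ 2 = 26 remainder 0
26 ÷ 2 = 13 remainder 0
13 ÷ 2 = 6 remainder 1
6 ÷ 2 = 3 remainder 0
3 ÷ 2 = 1 remainder 1
1 ÷ 2 = 0 remainder 1
Reading remainders bottom to top: 11010001111



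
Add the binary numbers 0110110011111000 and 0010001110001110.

Add column by column from the right: bit + bit + carry-in; write the sum mod 2, carry 1 when the sum is 2 or 3.
carry:  1101111111110000
        0110110011111000
+       0010001110001110
------------------------
       01001000010000110
(the carry out of the leftmost column, 0, becomes the leading bit)
Decimal check:
  0110110011111000 = 16384 + 8192 + 2048 + 1024 + 128 + 64 + 32 + 16 + 8 = 27896
  0010001110001110 = 8192 + 512 + 256 + 128 + 8 + 4 + 2 = 9102
  27896 + 9102 = 36998, and 01001000010000110 = 32768 + 4096 + 128 + 4 + 2 = 36998 ✓



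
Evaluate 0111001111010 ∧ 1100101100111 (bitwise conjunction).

AND: 1 only when both bits are 1
  0111001111010
& 1100101100111
---------------
  0100001100010
Decimal: 3706 & 6503 = 2146



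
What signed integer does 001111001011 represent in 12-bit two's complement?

Binary: 001111001011
Sign bit: 0 (non-negative)
Read directly as an unsigned value:
001111001011 = 512 + 256 + 128 + 64 + 8 + 2 + 1 = 971
Value: 971



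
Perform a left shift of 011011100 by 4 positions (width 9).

Original: 011011100 (decimal 220)
Shift left by 4 positions
Append 4 zeros on the right and drop the 4 high bits that overflow the 9-bit width
Result: 111000000 (decimal 448)
Equivalent: 220 << 4 = 220 × 2^4 = 3520, truncated to 9 bits = 448



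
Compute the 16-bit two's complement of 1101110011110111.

Original (sign bit 1, negative): 1101110011110111
Step 1 - Invert all bits: 0010001100001000
Step 2 - Add 1: 0010001100001001
Verification: 1101110011110111 + 0010001100001001 = 10000000000000000; discarding the end carry (carry out of the top bit) leaves the 16-bit value 0000000000000000, as required for x + (-x)



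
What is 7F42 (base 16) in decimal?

Expand by place value (powers of 16):
Digit values: F = 15
7F42 = 7 × 16^3 + 15 × 16^2 + 4 × 16^1 + 2 × 16^0
= 7 × 4096 + 15 × 256 + 4 × 16 + 2 × 1
= 28672 + 3840 + 64 + 2
= 32578



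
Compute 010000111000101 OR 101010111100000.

OR: 1 when either bit is 1
  010000111000101
| 101010111100000
-----------------
  111010111100101
Decimal: 8645 | 21984 = 30181



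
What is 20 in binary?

Using repeated division by 2:
20 ÷ 2 = 10 remainder 0
10 ÷ 2 = 5 remainder 0
5 ÷ 2 = 2 remainder 1
2 ÷ 2 = 1 remainder 0
1 ÷ 2 = 0 remainder 1
Reading remainders bottom to top: 10100



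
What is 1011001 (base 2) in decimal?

Sum of powers of 2 for each 1-bit:
2^0 + 2^3 + 2^4 + 2^6
= 1 + 8 + 16 + 64
= 89



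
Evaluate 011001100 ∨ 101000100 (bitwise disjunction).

OR: 1 when either bit is 1
  011001100
| 101000100
-----------
  111001100
Decimal: 204 | 324 = 460



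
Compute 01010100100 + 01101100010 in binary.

Add column by column from the right: bit + bit + carry-in; write the sum mod 2, carry 1 when the sum is 2 or 3.
carry:  11111000000
        01010100100
+       01101100010
-------------------
       011000000110
(the carry out of the leftmost column, 0, becomes the leading bit)
Decimal check:
  01010100100 = 512 + 128 + 32 + 4 = 676
  01101100010 = 512 + 256 + 64 + 32 + 2 = 866
  676 + 866 = 1542, and 011000000110 = 1024 + 512 + 4 + 2 = 1542 ✓



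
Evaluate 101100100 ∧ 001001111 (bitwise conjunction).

AND: 1 only when both bits are 1
  101100100
& 001001111
-----------
  001000100
Decimal: 356 & 79 = 68



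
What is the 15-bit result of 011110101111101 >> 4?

Original: 011110101111101 (decimal 15741)
Shift right by 4 positions
Drop the 4 low bits; fill with zeros on the left
Result: 000001111010111 (decimal 983)
Equivalent: 15741 >> 4 = 15741 ÷ 2^4 = 983



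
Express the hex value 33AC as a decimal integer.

Expand by place value (powers of 16):
Digit values: A = 10, C = 12
33AC = 3 × 16^3 + 3 × 16^2 + 10 × 16^1 + 12 × 16^0
= 3 × 4096 + 3 × 256 + 10 × 16 + 12 × 1
= 12288 + 768 + 160 + 12
= 13228



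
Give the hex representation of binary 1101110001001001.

Group into 4-bit nibbles from right:
  1101 = D
  1100 = C
  0100 = 4
  1001 = 9
Result: DC49



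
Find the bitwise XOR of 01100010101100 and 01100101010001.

XOR: 1 when bits differ
  01100010101100
^ 01100101010001
----------------
  00000111111101
Decimal: 6316 ^ 6481 = 509



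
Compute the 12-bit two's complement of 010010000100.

Original: 010010000100
Step 1 - Invert all bits: 101101111011
Step 2 - Add 1: 101101111100
Verification: 010010000100 + 101101111100 = 1000000000000; discarding the end carry (carry out of the top bit) leaves the 12-bit value 000000000000, as required for x + (-x)



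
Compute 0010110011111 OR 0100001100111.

OR: 1 when either bit is 1
  0010110011111
| 0100001100111
---------------
  0110111111111
Decimal: 1439 | 2151 = 3583



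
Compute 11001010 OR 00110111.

OR: 1 when either bit is 1
  11001010
| 00110111
----------
  11111111
Decimal: 202 | 55 = 255



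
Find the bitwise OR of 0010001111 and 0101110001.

OR: 1 when either bit is 1
  0010001111
| 0101110001
------------
  0111111111
Decimal: 143 | 369 = 511



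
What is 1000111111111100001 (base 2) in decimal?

Sum of powers of 2 for each 1-bit:
2^0 + 2^5 + 2^6 + 2^7 + 2^8 + 2^9 + 2^10 + 2^11 + 2^12 + 2^13 + 2^14 + 2^18
= 1 + 32 + 64 + 128 + 256 + 512 + 1024 + 2048 + 4096 + 8192 + 16384 + 262144
= 294881



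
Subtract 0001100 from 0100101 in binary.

Method 1 - Direct subtraction (column by column from the right: bit − bit − borrow-in; if negative, add 2 and borrow 1 from the next column):
borrow: 0110000
        0100101
-       0001100
---------------
        0011001

Method 2 - Add two's complement:
Two's complement of 0001100: invert → 1110011, add 1 → 1110100
  0100101
+ 1110100
---------
 10011001  (end carry out of the top bit = 1)
Discarding the end carry: 0011001
Decimal check:
  0100101 = 32 + 4 + 1 = 37
  0001100 = 8 + 4 = 12
  37 - 12 = 25, and 0011001 = 16 + 8 + 1 = 25 ✓



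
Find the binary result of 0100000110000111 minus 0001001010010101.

Method 1 - Direct subtraction (column by column from the right: bit − bit − borrow-in; if negative, add 2 and borrow 1 from the next column):
borrow: 0111110111100000
        0100000110000111
-       0001001010010101
------------------------
        0010111011110010

Method 2 - Add two's complement:
Two's complement of 0001001010010101: invert → 1110110101101010, add 1 → 1110110101101011
  0100000110000111
+ 1110110101101011
------------------
 10010111011110010  (end carry out of the top bit = 1)
Discarding the end carry: 0010111011110010
Decimal check:
  0100000110000111 = 16384 + 256 + 128 + 4 + 2 + 1 = 16775
  0001001010010101 = 4096 + 512 + 128 + 16 + 4 + 1 = 4757
  16775 - 4757 = 12018, and 0010111011110010 = 8192 + 2048 + 1024 + 512 + 128 + 64 + 32 + 16 + 2 = 12018 ✓



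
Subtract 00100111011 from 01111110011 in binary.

Method 1 - Direct subtraction (column by column from the right: bit − bit − borrow-in; if negative, add 2 and borrow 1 from the next column):
borrow: 00001110000
        01111110011
-       00100111011
-------------------
        01010111000

Method 2 - Add two's complement:
Two's complement of 00100111011: invert → 11011000100, add 1 → 11011000101
  01111110011
+ 11011000101
-------------
 101010111000  (end carry out of the top bit = 1)
Discarding the end carry: 01010111000
Decimal check:
  01111110011 = 512 + 256 + 128 + 64 + 32 + 16 + 2 + 1 = 1011
  00100111011 = 256 + 32 + 16 + 8 + 2 + 1 = 315
  1011 - 315 = 696, and 01010111000 = 512 + 128 + 32 + 16 + 8 = 696 ✓



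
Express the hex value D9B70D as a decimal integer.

Expand by place value (powers of 16):
Digit values: D = 13, B = 11
D9B70D = 13 × 16^5 + 9 × 16^4 + 11 × 16^3 + 7 × 16^2 + 0 × 16^1 + 13 × 16^0
= 13 × 1048576 + 9 × 65536 + 11 × 4096 + 7 × 256 + 0 × 16 + 13 × 1
= 13631488 + 589824 + 45056 + 1792 + 0 + 13
= 14268173



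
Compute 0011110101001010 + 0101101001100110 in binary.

Add column by column from the right: bit + bit + carry-in; write the sum mod 2, carry 1 when the sum is 2 or 3.
carry:  1111000010011100
        0011110101001010
+       0101101001100110
------------------------
       01001011110110000
(the carry out of the leftmost column, 0, becomes the leading bit)
Decimal check:
  0011110101001010 = 8192 + 4096 + 2048 + 1024 + 256 + 64 + 8 + 2 = 15690
  0101101001100110 = 16384 + 4096 + 2048 + 512 + 64 + 32 + 4 + 2 = 23142
  15690 + 23142 = 38832, and 01001011110110000 = 32768 + 4096 + 1024 + 512 + 256 + 128 + 32 + 16 = 38832 ✓



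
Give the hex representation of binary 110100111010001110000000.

Group into 4-bit nibbles from right:
  1101 = D
  0011 = 3
  1010 = A
  0011 = 3
  1000 = 8
  0000 = 0
Result: D3A380



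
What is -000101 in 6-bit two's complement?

Original: 000101
Step 1 - Invert all bits: 111010
Step 2 - Add 1: 111011
Verification: 000101 + 111011 = 1000000; discarding the end carry (carry out of the top bit) leaves the 6-bit value 000000, as required for x + (-x)



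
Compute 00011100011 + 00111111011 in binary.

Add column by column from the right: bit + bit + carry-in; write the sum mod 2, carry 1 when the sum is 2 or 3.
carry:  01111000110
        00011100011
+       00111111011
-------------------
       001011011110
(the carry out of the leftmost column, 0, becomes the leading bit)
Decimal check:
  00011100011 = 128 + 64 + 32 + 2 + 1 = 227
  00111111011 = 256 + 128 + 64 + 32 + 16 + 8 + 2 + 1 = 507
  227 + 507 = 734, and 001011011110 = 512 + 128 + 64 + 16 + 8 + 4 + 2 = 734 ✓



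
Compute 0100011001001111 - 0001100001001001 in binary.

Method 1 - Direct subtraction (column by column from the right: bit − bit − borrow-in; if negative, add 2 and borrow 1 from the next column):
borrow: 0111000000000000
        0100011001001111
-       0001100001001001
------------------------
        0010111000000110

Method 2 - Add two's complement:
Two's complement of 0001100001001001: invert → 1110011110110110, add 1 → 1110011110110111
  0100011001001111
+ 1110011110110111
------------------
 10010111000000110  (end carry out of the top bit = 1)
Discarding the end carry: 0010111000000110
Decimal check:
  0100011001001111 = 16384 + 1024 + 512 + 64 + 8 + 4 + 2 + 1 = 17999
  0001100001001001 = 4096 + 2048 + 64 + 8 + 1 = 6217
  17999 - 6217 = 11782, and 0010111000000110 = 8192 + 2048 + 1024 + 512 + 4 + 2 = 11782 ✓



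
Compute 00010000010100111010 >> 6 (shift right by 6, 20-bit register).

Original: 00010000010100111010 (decimal 66874)
Shift right by 6 positions
Drop the 6 low bits; fill with zeros on the left
Result: 00000000010000010100 (decimal 1044)
Equivalent: 66874 >> 6 = 66874 ÷ 2^6 = 1044



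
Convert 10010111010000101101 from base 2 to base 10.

Sum of powers of 2 for each 1-bit:
2^0 + 2^2 + 2^3 + 2^5 + 2^10 + 2^12 + 2^13 + 2^14 + 2^16 + 2^19
= 1 + 4 + 8 + 32 + 1024 + 4096 + 8192 + 16384 + 65536 + 524288
= 619565



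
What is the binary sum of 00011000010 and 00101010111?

Add column by column from the right: bit + bit + carry-in; write the sum mod 2, carry 1 when the sum is 2 or 3.
carry:  01110001100
        00011000010
+       00101010111
-------------------
       001000011001
(the carry out of the leftmost column, 0, becomes the leading bit)
Decimal check:
  00011000010 = 128 + 64 + 2 = 194
  00101010111 = 256 + 64 + 16 + 4 + 2 + 1 = 343
  194 + 343 = 537, and 001000011001 = 512 + 16 + 8 + 1 = 537 ✓



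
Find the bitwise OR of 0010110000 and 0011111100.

OR: 1 when either bit is 1
  0010110000
| 0011111100
------------
  0011111100
Decimal: 176 | 252 = 252



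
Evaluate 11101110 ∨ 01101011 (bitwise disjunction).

OR: 1 when either bit is 1
  11101110
| 01101011
----------
  11101111
Decimal: 238 | 107 = 239



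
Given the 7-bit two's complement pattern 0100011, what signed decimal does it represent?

Binary: 0100011
Sign bit: 0 (non-negative)
Read directly as an unsigned value:
0100011 = 32 + 2 + 1 = 35
Value: 35



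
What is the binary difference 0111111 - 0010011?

Method 1 - Direct subtraction (column by column from the right: bit − bit − borrow-in; if negative, add 2 and borrow 1 from the next column):
borrow: 0000000
        0111111
-       0010011
---------------
        0101100

Method 2 - Add two's complement:
Two's complement of 0010011: invert → 1101100, add 1 → 1101101
  0111111
+ 1101101
---------
 10101100  (end carry out of the top bit = 1)
Discarding the end carry: 0101100
Decimal check:
  0111111 = 32 + 16 + 8 + 4 + 2 + 1 = 63
  0010011 = 16 + 2 + 1 = 19
  63 - 19 = 44, and 0101100 = 32 + 8 + 4 = 44 ✓



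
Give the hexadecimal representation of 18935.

Using repeated division by 16 (digits 10–15 are A–F):
18935 ÷ 16 = 1183 remainder 7
1183 ÷ 16 = 73 remainder 15 (F)
73 ÷ 16 = 4 remainder 9
4 ÷ 16 = 0 remainder 4
Reading remainders bottom to top: 49F7



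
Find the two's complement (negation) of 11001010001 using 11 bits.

Original (sign bit 1, negative): 11001010001
Step 1 - Invert all bits: 00110101110
Step 2 - Add 1: 00110101111
Verification: 11001010001 + 00110101111 = 100000000000; discarding the end carry (carry out of the top bit) leaves the 11-bit value 00000000000, as required for x + (-x)



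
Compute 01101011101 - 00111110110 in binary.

Method 1 - Direct subtraction (column by column from the right: bit − bit − borrow-in; if negative, add 2 and borrow 1 from the next column):
borrow: 01111001100
        01101011101
-       00111110110
-------------------
        00101100111

Method 2 - Add two's complement:
Two's complement of 00111110110: invert → 11000001001, add 1 → 11000001010
  01101011101
+ 11000001010
-------------
 100101100111  (end carry out of the top bit = 1)
Discarding the end carry: 00101100111
Decimal check:
  01101011101 = 512 + 256 + 64 + 16 + 8 + 4 + 1 = 861
  00111110110 = 256 + 128 + 64 + 32 + 16 + 4 + 2 = 502
  861 - 502 = 359, and 00101100111 = 256 + 64 + 32 + 4 + 2 + 1 = 359 ✓



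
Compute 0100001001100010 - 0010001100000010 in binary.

Method 1 - Direct subtraction (column by column from the right: bit − bit − borrow-in; if negative, add 2 and borrow 1 from the next column):
borrow: 0111111000000000
        0100001001100010
-       0010001100000010
------------------------
        0001111101100000

Method 2 - Add two's complement:
Two's complement of 0010001100000010: invert → 1101110011111101, add 1 → 1101110011111110
  0100001001100010
+ 1101110011111110
------------------
 10001111101100000  (end carry out of the top bit = 1)
Discarding the end carry: 0001111101100000
Decimal check:
  0100001001100010 = 16384 + 512 + 64 + 32 + 2 = 16994
  0010001100000010 = 8192 + 512 + 256 + 2 = 8962
  16994 - 8962 = 8032, and 0001111101100000 = 4096 + 2048 + 1024 + 512 + 256 + 64 + 32 = 8032 ✓



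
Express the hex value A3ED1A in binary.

Convert each hex digit to 4 bits:
  A = 1010
  3 = 0011
  E = 1110
  D = 1101
  1 = 0001
  A = 1010
Concatenate: 101000111110110100011010



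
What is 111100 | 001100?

OR: 1 when either bit is 1
  111100
| 001100
--------
  111100
Decimal: 60 | 12 = 60



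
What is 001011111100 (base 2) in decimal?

Sum of powers of 2 for each 1-bit:
2^2 + 2^3 + 2^4 + 2^5 + 2^6 + 2^7 + 2^9
= 4 + 8 + 16 + 32 + 64 + 128 + 512
= 764



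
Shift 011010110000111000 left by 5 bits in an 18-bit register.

Original: 011010110000111000 (decimal 109624)
Shift left by 5 positions
Append 5 zeros on the right and drop the 5 high bits that overflow the 18-bit width
Result: 011000011100000000 (decimal 100096)
Equivalent: 109624 << 5 = 109624 × 2^5 = 3507968, truncated to 18 bits = 100096



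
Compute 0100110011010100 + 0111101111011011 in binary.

Add column by column from the right: bit + bit + carry-in; write the sum mod 2, carry 1 when the sum is 2 or 3.
carry:  1111111110100000
        0100110011010100
+       0111101111011011
------------------------
       01100100010101111
(the carry out of the leftmost column, 0, becomes the leading bit)
Decimal check:
  0100110011010100 = 16384 + 2048 + 1024 + 128 + 64 + 16 + 4 = 19668
  0111101111011011 = 16384 + 8192 + 4096 + 2048 + 512 + 256 + 128 + 64 + 16 + 8 + 2 + 1 = 31707
  19668 + 31707 = 51375, and 01100100010101111 = 32768 + 16384 + 2048 + 128 + 32 + 8 + 4 + 2 + 1 = 51375 ✓



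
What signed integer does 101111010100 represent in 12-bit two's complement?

Binary: 101111010100
Sign bit: 1 (negative)
Invert: 010000101011
Add 1:  010000101100
Magnitude: 010000101100 = 1024 + 32 + 8 + 4 = 1068
Value: -1068



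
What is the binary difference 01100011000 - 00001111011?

Method 1 - Direct subtraction (column by column from the right: bit − bit − borrow-in; if negative, add 2 and borrow 1 from the next column):
borrow: 00111111110
        01100011000
-       00001111011
-------------------
        01010011101

Method 2 - Add two's complement:
Two's complement of 00001111011: invert → 11110000100, add 1 → 11110000101
  01100011000
+ 11110000101
-------------
 101010011101  (end carry out of the top bit = 1)
Discarding the end carry: 01010011101
Decimal check:
  01100011000 = 512 + 256 + 16 + 8 = 792
  00001111011 = 64 + 32 + 16 + 8 + 2 + 1 = 123
  792 - 123 = 669, and 01010011101 = 512 + 128 + 16 + 8 + 4 + 1 = 669 ✓



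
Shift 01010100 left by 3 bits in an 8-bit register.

Original: 01010100 (decimal 84)
Shift left by 3 positions
Append 3 zeros on the right and drop the 3 high bits that overflow the 8-bit width
Result: 10100000 (decimal 160)
Equivalent: 84 << 3 = 84 × 2^3 = 672, truncated to 8 bits = 160



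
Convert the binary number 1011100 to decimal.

Sum of powers of 2 for each 1-bit:
2^2 + 2^3 + 2^4 + 2^6
= 4 + 8 + 16 + 64
= 92



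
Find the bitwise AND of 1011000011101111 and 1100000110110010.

AND: 1 only when both bits are 1
  1011000011101111
& 1100000110110010
------------------
  1000000010100010
Decimal: 45295 & 49586 = 32930



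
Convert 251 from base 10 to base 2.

Using repeated division by 2:
251 ÷ 2 = 125 remainder 1
125 ÷ 2 = 62 remainder 1
62 ÷ 2 = 31 remainder 0
31 ÷ 2 = 15 remainder 1
15 ÷ 2 = 7 remainder 1
7 ÷ 2 = 3 remainder 1
3 ÷ 2 = 1 remainder 1
1 ÷ 2 = 0 remainder 1
Reading remainders bottom to top: 11111011



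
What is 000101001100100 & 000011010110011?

AND: 1 only when both bits are 1
  000101001100100
& 000011010110011
-----------------
  000001000100000
Decimal: 2660 & 1715 = 544



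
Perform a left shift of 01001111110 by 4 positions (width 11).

Original: 01001111110 (decimal 638)
Shift left by 4 positions
Append 4 zeros on the right and drop the 4 high bits that overflow the 11-bit width
Result: 11111100000 (decimal 2016)
Equivalent: 638 << 4 = 638 × 2^4 = 10208, truncated to 11 bits = 2016



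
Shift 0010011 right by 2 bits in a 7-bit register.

Original: 0010011 (decimal 19)
Shift right by 2 positions
Drop the 2 low bits; fill with zeros on the left
Result: 0000100 (decimal 4)
Equivalent: 19 >> 2 = 19 ÷ 2^2 = 4



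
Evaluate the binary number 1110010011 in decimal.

Sum of powers of 2 for each 1-bit:
2^0 + 2^1 + 2^4 + 2^7 + 2^8 + 2^9
= 1 + 2 + 16 + 128 + 256 + 512
= 915



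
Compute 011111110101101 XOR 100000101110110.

XOR: 1 when bits differ
  011111110101101
^ 100000101110110
-----------------
  111111011011011
Decimal: 16301 ^ 16758 = 32475



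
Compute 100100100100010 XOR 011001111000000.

XOR: 1 when bits differ
  100100100100010
^ 011001111000000
-----------------
  111101011100010
Decimal: 18722 ^ 13248 = 31458



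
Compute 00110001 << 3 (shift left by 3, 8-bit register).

Original: 00110001 (decimal 49)
Shift left by 3 positions
Append 3 zeros on the right and drop the 3 high bits that overflow the 8-bit width
Result: 10001000 (decimal 136)
Equivalent: 49 << 3 = 49 × 2^3 = 392, truncated to 8 bits = 136



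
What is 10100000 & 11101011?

AND: 1 only when both bits are 1
  10100000
& 11101011
----------
  10100000
Decimal: 160 & 235 = 160



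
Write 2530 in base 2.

Using repeated division by 2:
2530 ÷ 2 = 1265 remainder 0
1265 ÷ 2 = 632 remainder 1
632 ÷ 2 = 316 remainder 0
316 ÷ 2 = 158 remainder 0
158 ÷ 2 = 79 remainder 0
79 ÷ 2 = 39 remainder 1
39 ÷ 2 = 19 remainder 1
19 ÷ 2 = 9 remainder 1
9 ÷ 2 = 4 remainder 1
4 ÷ 2 = 2 remainder 0
2 ÷ 2 = 1 remainder 0
1 ÷ 2 = 0 remainder 1
Reading remainders bottom to top: 100111100010



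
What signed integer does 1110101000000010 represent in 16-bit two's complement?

Binary: 1110101000000010
Sign bit: 1 (negative)
Invert: 0001010111111101
Add 1:  0001010111111110
Magnitude: 0001010111111110 = 4096 + 1024 + 256 + 128 + 64 + 32 + 16 + 8 + 4 + 2 = 5630
Value: -5630



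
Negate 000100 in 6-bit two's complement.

Original: 000100
Step 1 - Invert all bits: 111011
Step 2 - Add 1: 111100
Verification: 000100 + 111100 = 1000000; discarding the end carry (carry out of the top bit) leaves the 6-bit value 000000, as required for x + (-x)



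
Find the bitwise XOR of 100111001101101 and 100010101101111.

XOR: 1 when bits differ
  100111001101101
^ 100010101101111
-----------------
  000101100000010
Decimal: 20077 ^ 17775 = 2818



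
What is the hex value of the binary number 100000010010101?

Group into 4-bit nibbles from right:
  0100 = 4
  0000 = 0
  1001 = 9
  0101 = 5
Result: 4095



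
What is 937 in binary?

Using repeated division by 2:
937 ÷ 2 = 468 remainder 1
468 ÷ 2 = 234 remainder 0
234 ÷ 2 = 117 remainder 0
117 ÷ 2 = 58 remainder 1
58 ÷ 2 = 29 remainder 0
29 ÷ 2 = 14 remainder 1
14 ÷ 2 = 7 remainder 0
7 ÷ 2 = 3 remainder 1
3 ÷ 2 = 1 remainder 1
1 ÷ 2 = 0 remainder 1
Reading remainders bottom to top: 1110101001



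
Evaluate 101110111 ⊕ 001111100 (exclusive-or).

XOR: 1 when bits differ
  101110111
^ 001111100
-----------
  100001011
Decimal: 375 ^ 124 = 267



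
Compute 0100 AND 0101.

AND: 1 only when both bits are 1
  0100
& 0101
------
  0100
Decimal: 4 & 5 = 4



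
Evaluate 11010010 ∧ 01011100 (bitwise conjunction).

AND: 1 only when both bits are 1
  11010010
& 01011100
----------
  01010000
Decimal: 210 & 92 = 80



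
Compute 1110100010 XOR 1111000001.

XOR: 1 when bits differ
  1110100010
^ 1111000001
------------
  0001100011
Decimal: 930 ^ 961 = 99



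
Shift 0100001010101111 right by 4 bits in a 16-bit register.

Original: 0100001010101111 (decimal 17071)
Shift right by 4 positions
Drop the 4 low bits; fill with zeros on the left
Result: 0000010000101010 (decimal 1066)
Equivalent: 17071 >> 4 = 17071 ÷ 2^4 = 1066



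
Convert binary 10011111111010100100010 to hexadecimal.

Group into 4-bit nibbles from right:
  0100 = 4
  1111 = F
  1111 = F
  0101 = 5
  0010 = 2
  0010 = 2
Result: 4FF522



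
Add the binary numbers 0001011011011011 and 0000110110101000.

Add column by column from the right: bit + bit + carry-in; write the sum mod 2, carry 1 when the sum is 2 or 3.
carry:  0011111111110000
        0001011011011011
+       0000110110101000
------------------------
       00010010010000011
(the carry out of the leftmost column, 0, becomes the leading bit)
Decimal check:
  0001011011011011 = 4096 + 1024 + 512 + 128 + 64 + 16 + 8 + 2 + 1 = 5851
  0000110110101000 = 2048 + 1024 + 256 + 128 + 32 + 8 = 3496
  5851 + 3496 = 9347, and 00010010010000011 = 8192 + 1024 + 128 + 2 + 1 = 9347 ✓



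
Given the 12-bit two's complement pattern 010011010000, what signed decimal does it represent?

Binary: 010011010000
Sign bit: 0 (non-negative)
Read directly as an unsigned value:
010011010000 = 1024 + 128 + 64 + 16 = 1232
Value: 1232



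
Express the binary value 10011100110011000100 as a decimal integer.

Sum of powers of 2 for each 1-bit:
2^2 + 2^6 + 2^7 + 2^10 + 2^11 + 2^14 + 2^15 + 2^16 + 2^19
= 4 + 64 + 128 + 1024 + 2048 + 16384 + 32768 + 65536 + 524288
= 642244



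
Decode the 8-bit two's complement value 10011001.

Binary: 10011001
Sign bit: 1 (negative)
Invert: 01100110
Add 1:  01100111
Magnitude: 01100111 = 64 + 32 + 4 + 2 + 1 = 103
Value: -103



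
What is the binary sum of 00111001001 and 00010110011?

Add column by column from the right: bit + bit + carry-in; write the sum mod 2, carry 1 when the sum is 2 or 3.
carry:  01100000110
        00111001001
+       00010110011
-------------------
       001001111100
(the carry out of the leftmost column, 0, becomes the leading bit)
Decimal check:
  00111001001 = 256 + 128 + 64 + 8 + 1 = 457
  00010110011 = 128 + 32 + 16 + 2 + 1 = 179
  457 + 179 = 636, and 001001111100 = 512 + 64 + 32 + 16 + 8 + 4 = 636 ✓



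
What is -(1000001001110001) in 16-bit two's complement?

Original (sign bit 1, negative): 1000001001110001
Step 1 - Invert all bits: 0111110110001110
Step 2 - Add 1: 0111110110001111
Verification: 1000001001110001 + 0111110110001111 = 10000000000000000; discarding the end carry (carry out of the top bit) leaves the 16-bit value 0000000000000000, as required for x + (-x)



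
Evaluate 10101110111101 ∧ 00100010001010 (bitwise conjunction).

AND: 1 only when both bits are 1
  10101110111101
& 00100010001010
----------------
  00100010001000
Decimal: 11197 & 2186 = 2184



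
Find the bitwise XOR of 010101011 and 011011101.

XOR: 1 when bits differ
  010101011
^ 011011101
-----------
  001110110
Decimal: 171 ^ 221 = 118



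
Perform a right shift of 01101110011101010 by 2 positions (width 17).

Original: 01101110011101010 (decimal 56554)
Shift right by 2 positions
Drop the 2 low bits; fill with zeros on the left
Result: 00011011100111010 (decimal 14138)
Equivalent: 56554 >> 2 = 56554 ÷ 2^2 = 14138

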